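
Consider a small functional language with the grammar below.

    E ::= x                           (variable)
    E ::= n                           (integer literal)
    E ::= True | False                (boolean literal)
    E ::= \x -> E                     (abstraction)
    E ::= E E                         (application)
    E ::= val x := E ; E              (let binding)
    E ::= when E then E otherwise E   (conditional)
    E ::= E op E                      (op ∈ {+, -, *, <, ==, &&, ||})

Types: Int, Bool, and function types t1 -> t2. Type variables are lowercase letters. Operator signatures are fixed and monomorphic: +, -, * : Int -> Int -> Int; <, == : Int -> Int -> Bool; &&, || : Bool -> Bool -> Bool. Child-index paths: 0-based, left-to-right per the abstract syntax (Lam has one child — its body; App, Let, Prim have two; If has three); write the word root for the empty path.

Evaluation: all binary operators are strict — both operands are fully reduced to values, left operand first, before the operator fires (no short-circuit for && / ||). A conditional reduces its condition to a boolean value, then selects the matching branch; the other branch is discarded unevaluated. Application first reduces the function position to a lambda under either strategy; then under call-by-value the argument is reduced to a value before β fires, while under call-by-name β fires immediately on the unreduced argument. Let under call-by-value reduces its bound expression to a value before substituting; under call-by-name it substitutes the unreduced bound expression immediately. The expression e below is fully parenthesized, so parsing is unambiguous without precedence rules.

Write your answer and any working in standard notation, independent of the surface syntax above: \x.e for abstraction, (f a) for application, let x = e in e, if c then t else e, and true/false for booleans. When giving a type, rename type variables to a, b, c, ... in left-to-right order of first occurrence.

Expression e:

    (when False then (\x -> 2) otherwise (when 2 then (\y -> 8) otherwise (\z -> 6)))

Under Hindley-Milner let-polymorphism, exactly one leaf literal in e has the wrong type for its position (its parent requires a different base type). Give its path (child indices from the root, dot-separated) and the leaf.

Derivation:
  unify Bool ~ Bool
\x._ : a -> Int
  unify Int ~ Bool
  FAIL: mismatch Int ~ Bool

Answer: 2.0 : 2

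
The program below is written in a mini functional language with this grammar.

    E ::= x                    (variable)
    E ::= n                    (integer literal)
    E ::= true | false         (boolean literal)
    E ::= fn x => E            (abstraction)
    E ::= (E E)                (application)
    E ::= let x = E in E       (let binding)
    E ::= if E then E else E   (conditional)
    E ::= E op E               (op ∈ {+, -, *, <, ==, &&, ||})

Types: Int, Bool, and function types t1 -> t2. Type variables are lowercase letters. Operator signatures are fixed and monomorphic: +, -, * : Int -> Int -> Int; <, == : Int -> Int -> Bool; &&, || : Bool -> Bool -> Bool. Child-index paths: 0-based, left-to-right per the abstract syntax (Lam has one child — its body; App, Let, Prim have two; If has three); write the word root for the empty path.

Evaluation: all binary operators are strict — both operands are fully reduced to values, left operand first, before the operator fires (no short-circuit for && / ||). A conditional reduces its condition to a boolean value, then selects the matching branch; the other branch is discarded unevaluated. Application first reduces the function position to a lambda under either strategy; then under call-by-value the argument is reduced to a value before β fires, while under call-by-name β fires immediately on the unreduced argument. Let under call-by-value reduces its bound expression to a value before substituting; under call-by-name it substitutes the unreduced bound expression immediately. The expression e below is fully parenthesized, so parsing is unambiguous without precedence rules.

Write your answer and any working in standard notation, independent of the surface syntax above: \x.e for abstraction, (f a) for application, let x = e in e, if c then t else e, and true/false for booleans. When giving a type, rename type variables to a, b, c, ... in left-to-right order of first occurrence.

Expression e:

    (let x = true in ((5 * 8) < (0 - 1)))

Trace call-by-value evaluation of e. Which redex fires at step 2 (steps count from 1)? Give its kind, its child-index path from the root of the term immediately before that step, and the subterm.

Answer: delta at 0 : (5 * 8)

Working:
step 0: (let x = true in ((5 * 8) < (0 - 1)))
step 1: [let@root] ((5 * 8) < (0 - 1))
step 2: [delta@0] (40 < (0 - 1))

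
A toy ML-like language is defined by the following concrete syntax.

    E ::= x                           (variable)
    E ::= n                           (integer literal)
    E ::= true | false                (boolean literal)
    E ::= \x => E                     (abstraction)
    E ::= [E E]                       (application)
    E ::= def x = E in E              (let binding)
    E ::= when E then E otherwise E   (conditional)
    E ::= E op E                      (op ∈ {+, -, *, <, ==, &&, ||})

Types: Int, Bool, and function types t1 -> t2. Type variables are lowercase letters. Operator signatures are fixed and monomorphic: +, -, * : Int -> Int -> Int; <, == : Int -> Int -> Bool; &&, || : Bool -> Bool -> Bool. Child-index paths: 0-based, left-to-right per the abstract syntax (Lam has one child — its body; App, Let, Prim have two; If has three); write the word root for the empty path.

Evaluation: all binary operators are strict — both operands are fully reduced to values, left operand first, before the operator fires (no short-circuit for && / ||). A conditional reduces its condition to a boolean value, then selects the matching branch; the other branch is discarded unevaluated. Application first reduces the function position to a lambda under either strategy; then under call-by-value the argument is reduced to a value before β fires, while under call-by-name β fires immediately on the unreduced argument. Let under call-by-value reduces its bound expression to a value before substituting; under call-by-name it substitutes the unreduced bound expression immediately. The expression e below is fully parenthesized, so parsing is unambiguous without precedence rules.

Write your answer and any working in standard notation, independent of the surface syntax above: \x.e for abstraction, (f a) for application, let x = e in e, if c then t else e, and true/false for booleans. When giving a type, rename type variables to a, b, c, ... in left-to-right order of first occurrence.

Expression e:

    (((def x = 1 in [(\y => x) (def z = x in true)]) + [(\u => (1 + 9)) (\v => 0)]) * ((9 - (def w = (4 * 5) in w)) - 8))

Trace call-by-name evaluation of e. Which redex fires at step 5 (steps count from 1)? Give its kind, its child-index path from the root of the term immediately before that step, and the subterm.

Trace:
step 0: (((let x = 1 in ((\y.x) (let z = x in true))) + ((\u.(1 + 9)) (\v.0))) * ((9 - (let w = (4 * 5) in w)) - 8))
step 1: [let@0.0] ((((\y.1) (let z = 1 in true)) + ((\u.(1 + 9)) (\v.0))) * ((9 - (let w = (4 * 5) in w)) - 8))
step 2: [beta@0.0] ((1 + ((\u.(1 + 9)) (\v.0))) * ((9 - (let w = (4 * 5) in w)) - 8))
step 3: [beta@0.1] ((1 + (1 + 9)) * ((9 - (let w = (4 * 5) in w)) - 8))
step 4: [delta@0.1] ((1 + 10) * ((9 - (let w = (4 * 5) in w)) - 8))
step 5: [delta@0] (11 * ((9 - (let w = (4 * 5) in w)) - 8))

Answer: delta at 0 : (1 + 10)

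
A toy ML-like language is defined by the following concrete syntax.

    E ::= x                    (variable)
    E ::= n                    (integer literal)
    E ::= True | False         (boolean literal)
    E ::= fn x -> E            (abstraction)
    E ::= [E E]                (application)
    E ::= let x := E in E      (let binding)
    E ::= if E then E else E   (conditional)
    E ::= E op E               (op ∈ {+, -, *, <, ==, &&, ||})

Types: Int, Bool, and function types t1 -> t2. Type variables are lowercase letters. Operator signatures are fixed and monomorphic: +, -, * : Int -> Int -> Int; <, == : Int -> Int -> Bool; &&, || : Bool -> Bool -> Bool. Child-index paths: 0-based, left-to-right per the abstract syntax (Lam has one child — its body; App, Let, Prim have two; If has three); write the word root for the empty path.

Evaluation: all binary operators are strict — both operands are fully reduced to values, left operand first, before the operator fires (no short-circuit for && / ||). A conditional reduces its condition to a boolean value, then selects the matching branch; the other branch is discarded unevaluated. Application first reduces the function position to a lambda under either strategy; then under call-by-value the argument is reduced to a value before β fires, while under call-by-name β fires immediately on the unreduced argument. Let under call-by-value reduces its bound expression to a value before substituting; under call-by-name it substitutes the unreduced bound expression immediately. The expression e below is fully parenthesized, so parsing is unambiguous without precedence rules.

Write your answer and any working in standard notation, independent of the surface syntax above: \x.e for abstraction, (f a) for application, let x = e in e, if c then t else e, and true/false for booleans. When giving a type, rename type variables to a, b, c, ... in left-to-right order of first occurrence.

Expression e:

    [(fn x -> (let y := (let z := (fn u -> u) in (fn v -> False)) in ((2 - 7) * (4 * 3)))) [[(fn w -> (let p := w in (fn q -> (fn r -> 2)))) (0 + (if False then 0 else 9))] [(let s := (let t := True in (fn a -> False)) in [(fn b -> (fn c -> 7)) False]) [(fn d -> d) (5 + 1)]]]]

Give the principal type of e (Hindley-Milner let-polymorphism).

Answer: Int

Working:
u : b
\u._ : b -> b
let z : forall. b -> b
\v._ : c -> Bool
let y : forall. c -> Bool
  unify Int ~ Int
  unify Int ~ Int
  unify Int ~ Int
  unify Int ~ Int
  unify Int ~ Int
  unify Int ~ Int
\x._ : a -> Int
w : d
let p : d
\r._ : f -> Int
\q._ : e -> f -> Int
\w._ : d -> e -> f -> Int
  unify Int ~ Int
  unify Bool ~ Bool
  unify Int ~ Int
  unify Int ~ Int
  unify d -> e -> f -> Int ~ Int -> g
  unify d ~ Int
  unify e -> f -> Int ~ g
_ _ : e -> f -> Int
let t : Bool
\a._ : h -> Bool
let s : forall. h -> Bool
\c._ : j -> Int
\b._ : i -> j -> Int
  unify i -> j -> Int ~ Bool -> k
  unify i ~ Bool
  unify j -> Int ~ k
_ _ : j -> Int
d : l
\d._ : l -> l
  unify Int ~ Int
  unify Int ~ Int
  unify l -> l ~ Int -> m
  unify l ~ Int
  unify Int ~ m
_ _ : Int
  unify j -> Int ~ Int -> n
  unify j ~ Int
  unify Int ~ n
_ _ : Int
  unify e -> f -> Int ~ Int -> o
  unify e ~ Int
  unify f -> Int ~ o
_ _ : f -> Int
  unify a -> Int ~ (f -> Int) -> p
  unify a ~ f -> Int
  unify Int ~ p
_ _ : Int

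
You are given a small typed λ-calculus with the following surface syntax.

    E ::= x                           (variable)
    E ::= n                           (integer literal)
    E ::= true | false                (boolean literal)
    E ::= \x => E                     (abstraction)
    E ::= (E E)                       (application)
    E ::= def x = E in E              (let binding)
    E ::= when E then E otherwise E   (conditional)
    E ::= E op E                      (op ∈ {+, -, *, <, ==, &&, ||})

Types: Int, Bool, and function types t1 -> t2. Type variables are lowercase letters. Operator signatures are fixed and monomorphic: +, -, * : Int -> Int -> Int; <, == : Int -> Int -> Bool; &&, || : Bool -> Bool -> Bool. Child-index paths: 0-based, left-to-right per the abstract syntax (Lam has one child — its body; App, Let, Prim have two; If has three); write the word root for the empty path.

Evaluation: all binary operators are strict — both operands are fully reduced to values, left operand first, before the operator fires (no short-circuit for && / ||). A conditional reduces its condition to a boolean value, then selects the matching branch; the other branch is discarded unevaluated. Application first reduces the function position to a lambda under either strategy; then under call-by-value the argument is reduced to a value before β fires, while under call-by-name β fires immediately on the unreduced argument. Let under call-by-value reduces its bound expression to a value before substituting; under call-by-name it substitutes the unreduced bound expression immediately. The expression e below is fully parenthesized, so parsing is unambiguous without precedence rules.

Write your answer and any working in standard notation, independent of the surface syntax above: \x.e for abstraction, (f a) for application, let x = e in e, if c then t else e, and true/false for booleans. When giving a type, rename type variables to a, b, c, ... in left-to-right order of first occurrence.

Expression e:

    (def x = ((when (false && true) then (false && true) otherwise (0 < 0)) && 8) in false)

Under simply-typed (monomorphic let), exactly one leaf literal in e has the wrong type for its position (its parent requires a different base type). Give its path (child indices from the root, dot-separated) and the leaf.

Answer: 0.1 : 8

Trace:
  unify Bool ~ Bool
  unify Bool ~ Bool
  unify Bool ~ Bool
  unify Bool ~ Bool
  unify Bool ~ Bool
  unify Int ~ Int
  unify Int ~ Int
  unify Bool ~ Bool
  unify Bool ~ Bool
  unify Int ~ Bool
  FAIL: mismatch Int ~ Bool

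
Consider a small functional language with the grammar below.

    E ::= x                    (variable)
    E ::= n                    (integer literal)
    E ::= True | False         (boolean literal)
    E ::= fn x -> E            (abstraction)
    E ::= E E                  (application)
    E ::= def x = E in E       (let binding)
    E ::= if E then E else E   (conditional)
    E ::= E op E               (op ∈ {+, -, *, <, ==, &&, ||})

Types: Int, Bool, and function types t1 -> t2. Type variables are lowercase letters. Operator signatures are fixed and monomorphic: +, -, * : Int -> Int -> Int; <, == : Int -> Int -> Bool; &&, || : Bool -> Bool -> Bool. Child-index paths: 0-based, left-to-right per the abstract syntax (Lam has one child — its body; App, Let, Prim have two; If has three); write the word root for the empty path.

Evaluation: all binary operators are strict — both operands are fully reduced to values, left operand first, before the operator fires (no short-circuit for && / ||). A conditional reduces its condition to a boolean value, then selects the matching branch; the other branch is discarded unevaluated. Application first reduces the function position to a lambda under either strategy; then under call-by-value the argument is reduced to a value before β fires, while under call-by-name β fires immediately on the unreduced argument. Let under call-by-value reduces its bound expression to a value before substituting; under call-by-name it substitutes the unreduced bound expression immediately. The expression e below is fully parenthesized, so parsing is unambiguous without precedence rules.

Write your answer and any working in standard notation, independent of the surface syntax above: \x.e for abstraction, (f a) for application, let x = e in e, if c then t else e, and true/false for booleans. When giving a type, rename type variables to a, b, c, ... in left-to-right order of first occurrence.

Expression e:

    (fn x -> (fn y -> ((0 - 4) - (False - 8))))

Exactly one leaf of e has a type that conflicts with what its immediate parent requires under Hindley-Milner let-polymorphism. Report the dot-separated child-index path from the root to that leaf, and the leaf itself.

Answer: 0.0.1.0 : false

Derivation:
  unify Int ~ Int
  unify Int ~ Int
  unify Int ~ Int
  unify Bool ~ Int
  FAIL: mismatch Bool ~ Int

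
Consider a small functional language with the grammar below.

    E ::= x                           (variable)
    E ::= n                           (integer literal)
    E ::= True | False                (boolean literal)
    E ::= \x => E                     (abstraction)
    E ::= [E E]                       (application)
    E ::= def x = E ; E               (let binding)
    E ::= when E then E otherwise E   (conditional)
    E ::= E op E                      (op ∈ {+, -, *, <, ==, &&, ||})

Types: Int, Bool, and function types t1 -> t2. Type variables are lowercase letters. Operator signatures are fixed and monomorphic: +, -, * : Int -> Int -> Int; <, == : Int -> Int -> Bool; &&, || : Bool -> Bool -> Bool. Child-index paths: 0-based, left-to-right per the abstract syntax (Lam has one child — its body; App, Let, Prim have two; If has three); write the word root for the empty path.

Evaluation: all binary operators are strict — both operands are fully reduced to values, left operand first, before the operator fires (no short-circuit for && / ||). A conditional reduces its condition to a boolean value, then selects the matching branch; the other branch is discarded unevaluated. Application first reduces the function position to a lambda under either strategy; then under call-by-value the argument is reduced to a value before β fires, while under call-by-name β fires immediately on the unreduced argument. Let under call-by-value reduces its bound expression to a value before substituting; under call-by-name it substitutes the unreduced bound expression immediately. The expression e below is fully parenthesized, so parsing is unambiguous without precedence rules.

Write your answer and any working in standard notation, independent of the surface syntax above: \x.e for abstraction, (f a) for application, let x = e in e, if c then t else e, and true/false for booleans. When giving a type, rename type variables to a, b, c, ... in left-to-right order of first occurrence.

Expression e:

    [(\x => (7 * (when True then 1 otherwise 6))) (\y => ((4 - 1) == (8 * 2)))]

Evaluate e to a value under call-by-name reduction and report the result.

Answer: 7

Working:
step 0: ((\x.(7 * (if true then 1 else 6))) (\y.((4 - 1) == (8 * 2))))
step 1: [beta@root] (7 * (if true then 1 else 6))
step 2: [if@1] (7 * 1)
step 3: [delta@root] 7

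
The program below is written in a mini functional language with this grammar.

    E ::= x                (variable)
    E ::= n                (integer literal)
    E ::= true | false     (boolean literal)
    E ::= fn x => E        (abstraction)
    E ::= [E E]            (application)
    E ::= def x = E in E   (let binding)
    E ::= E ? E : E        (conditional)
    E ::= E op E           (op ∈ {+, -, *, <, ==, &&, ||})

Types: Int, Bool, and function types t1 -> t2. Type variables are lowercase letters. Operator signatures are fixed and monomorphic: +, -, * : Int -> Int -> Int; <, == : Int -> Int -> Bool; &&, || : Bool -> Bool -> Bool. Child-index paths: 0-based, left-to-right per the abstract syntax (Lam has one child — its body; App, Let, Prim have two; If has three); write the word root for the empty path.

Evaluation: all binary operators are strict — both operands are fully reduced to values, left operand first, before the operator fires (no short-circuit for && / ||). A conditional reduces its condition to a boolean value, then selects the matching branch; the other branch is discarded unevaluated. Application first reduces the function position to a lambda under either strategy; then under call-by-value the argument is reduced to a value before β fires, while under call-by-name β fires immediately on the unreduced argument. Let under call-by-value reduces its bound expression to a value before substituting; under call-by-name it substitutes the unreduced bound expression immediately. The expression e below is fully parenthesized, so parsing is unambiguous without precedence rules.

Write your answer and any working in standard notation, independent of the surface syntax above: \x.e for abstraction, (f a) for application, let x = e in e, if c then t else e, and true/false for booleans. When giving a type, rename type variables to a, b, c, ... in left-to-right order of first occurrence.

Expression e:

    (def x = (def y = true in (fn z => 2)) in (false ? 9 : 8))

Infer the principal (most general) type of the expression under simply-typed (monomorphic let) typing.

Working:
let y : Bool
\z._ : a -> Int
let x : a -> Int
  unify Bool ~ Bool
  unify Int ~ Int

Answer: Int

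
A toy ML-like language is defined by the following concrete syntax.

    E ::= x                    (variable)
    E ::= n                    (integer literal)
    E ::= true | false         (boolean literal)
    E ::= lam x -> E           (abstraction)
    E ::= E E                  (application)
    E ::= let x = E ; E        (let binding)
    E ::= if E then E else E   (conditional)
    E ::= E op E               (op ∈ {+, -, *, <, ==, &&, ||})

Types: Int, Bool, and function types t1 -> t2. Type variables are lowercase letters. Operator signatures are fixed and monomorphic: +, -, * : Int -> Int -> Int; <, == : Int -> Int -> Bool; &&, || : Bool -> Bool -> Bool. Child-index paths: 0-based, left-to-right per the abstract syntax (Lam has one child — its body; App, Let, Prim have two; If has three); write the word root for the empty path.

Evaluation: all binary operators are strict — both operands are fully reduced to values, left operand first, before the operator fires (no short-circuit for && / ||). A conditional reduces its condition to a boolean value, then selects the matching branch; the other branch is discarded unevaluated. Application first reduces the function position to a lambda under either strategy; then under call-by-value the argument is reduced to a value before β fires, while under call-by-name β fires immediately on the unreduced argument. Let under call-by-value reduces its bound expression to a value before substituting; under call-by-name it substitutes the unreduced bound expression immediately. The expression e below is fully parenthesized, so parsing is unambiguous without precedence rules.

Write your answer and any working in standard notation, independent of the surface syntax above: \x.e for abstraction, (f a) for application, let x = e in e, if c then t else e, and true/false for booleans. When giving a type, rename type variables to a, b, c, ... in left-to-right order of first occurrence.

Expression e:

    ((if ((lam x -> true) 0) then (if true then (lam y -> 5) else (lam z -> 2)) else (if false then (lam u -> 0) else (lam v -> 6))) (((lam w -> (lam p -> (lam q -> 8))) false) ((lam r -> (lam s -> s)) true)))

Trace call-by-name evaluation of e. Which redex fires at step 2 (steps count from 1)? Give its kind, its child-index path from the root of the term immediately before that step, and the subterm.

Derivation:
step 0: ((if ((\x.true) 0) then (if true then (\y.5) else (\z.2)) else (if false then (\u.0) else (\v.6))) (((\w.(\p.(\q.8))) false) ((\r.(\s.s)) true)))
step 1: [beta@0.0] ((if true then (if true then (\y.5) else (\z.2)) else (if false then (\u.0) else (\v.6))) (((\w.(\p.(\q.8))) false) ((\r.(\s.s)) true)))
step 2: [if@0] ((if true then (\y.5) else (\z.2)) (((\w.(\p.(\q.8))) false) ((\r.(\s.s)) true)))

Answer: if at 0 : (if true then (if true then (\y.5) else (\z.2)) else (if false then (\u.0) else (\v.6)))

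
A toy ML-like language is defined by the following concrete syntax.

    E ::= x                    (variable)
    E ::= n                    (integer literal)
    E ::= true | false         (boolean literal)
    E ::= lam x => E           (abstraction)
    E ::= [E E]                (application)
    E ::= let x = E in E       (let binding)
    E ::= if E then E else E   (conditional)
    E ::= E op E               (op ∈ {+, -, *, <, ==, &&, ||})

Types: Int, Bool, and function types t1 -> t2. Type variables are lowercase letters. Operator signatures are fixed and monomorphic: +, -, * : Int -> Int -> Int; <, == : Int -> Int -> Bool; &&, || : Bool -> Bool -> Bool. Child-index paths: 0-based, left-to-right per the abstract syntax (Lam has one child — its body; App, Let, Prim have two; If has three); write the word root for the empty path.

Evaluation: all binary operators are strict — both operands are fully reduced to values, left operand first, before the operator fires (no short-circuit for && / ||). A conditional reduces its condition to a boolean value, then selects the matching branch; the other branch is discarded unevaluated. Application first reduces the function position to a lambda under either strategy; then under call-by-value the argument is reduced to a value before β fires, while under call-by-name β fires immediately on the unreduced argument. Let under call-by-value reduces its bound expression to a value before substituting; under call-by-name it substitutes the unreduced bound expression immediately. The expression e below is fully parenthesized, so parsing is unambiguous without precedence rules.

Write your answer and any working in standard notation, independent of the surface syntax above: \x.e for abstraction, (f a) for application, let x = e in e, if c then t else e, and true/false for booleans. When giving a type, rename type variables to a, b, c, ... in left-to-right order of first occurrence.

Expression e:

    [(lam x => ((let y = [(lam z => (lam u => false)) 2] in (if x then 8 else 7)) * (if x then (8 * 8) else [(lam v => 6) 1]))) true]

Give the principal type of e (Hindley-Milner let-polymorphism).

Answer: Int

Working:
\u._ : c -> Bool
\z._ : b -> c -> Bool
  unify b -> c -> Bool ~ Int -> d
  unify b ~ Int
  unify c -> Bool ~ d
_ _ : c -> Bool
let y : forall. c -> Bool
x : a
  unify a ~ Bool
  unify Int ~ Int
  unify Int ~ Int
x : Bool
  unify Bool ~ Bool
  unify Int ~ Int
  unify Int ~ Int
\v._ : e -> Int
  unify e -> Int ~ Int -> f
  unify e ~ Int
  unify Int ~ f
_ _ : Int
  unify Int ~ Int
  unify Int ~ Int
\x._ : Bool -> Int
  unify Bool -> Int ~ Bool -> g
  unify Bool ~ Bool
  unify Int ~ g
_ _ : Int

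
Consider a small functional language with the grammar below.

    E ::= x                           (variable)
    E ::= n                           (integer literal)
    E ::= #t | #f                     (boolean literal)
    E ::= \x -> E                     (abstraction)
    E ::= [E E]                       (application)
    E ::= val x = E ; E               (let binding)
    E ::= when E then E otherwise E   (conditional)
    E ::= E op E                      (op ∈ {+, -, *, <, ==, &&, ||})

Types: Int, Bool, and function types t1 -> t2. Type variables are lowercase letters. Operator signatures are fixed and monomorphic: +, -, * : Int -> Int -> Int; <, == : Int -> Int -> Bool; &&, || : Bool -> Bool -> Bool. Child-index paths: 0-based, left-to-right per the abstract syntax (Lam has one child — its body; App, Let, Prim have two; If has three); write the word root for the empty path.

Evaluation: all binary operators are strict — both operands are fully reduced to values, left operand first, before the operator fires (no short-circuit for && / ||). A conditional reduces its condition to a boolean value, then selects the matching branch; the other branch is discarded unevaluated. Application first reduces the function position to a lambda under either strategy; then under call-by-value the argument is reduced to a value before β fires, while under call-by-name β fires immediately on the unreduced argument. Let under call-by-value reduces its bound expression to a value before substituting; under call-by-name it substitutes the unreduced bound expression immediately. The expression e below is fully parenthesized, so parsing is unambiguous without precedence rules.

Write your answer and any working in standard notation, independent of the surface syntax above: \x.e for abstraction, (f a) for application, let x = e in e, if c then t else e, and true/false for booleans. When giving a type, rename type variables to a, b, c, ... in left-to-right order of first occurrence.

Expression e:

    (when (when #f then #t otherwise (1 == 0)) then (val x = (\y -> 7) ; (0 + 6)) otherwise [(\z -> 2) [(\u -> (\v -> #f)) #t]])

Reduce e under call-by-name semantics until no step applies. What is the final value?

Answer: 2

Trace:
step 0: (if (if false then true else (1 == 0)) then (let x = (\y.7) in (0 + 6)) else ((\z.2) ((\u.(\v.false)) true)))
step 1: [if@0] (if (1 == 0) then (let x = (\y.7) in (0 + 6)) else ((\z.2) ((\u.(\v.false)) true)))
step 2: [delta@0] (if false then (let x = (\y.7) in (0 + 6)) else ((\z.2) ((\u.(\v.false)) true)))
step 3: [if@root] ((\z.2) ((\u.(\v.false)) true))
step 4: [beta@root] 2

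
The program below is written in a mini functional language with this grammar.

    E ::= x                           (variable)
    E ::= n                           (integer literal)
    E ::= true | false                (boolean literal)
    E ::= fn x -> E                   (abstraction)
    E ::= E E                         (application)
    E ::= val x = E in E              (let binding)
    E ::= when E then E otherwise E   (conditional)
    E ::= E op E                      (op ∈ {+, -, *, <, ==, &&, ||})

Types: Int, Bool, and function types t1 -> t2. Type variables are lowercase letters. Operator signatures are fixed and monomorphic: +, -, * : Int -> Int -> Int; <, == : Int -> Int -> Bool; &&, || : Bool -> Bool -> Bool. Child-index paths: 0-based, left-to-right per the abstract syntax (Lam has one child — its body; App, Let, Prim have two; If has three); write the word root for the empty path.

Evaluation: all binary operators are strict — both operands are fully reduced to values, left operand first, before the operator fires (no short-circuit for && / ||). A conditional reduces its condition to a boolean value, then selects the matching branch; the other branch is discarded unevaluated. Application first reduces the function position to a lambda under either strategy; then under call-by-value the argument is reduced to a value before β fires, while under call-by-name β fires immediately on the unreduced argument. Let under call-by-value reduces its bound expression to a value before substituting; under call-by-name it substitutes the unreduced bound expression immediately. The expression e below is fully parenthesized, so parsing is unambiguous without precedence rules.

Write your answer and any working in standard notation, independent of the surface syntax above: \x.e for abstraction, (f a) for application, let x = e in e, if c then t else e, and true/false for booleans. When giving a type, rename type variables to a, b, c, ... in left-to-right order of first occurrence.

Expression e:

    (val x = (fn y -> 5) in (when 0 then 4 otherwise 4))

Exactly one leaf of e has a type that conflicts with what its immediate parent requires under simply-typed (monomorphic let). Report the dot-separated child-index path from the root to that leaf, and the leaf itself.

Answer: 1.0 : 0

Trace:
\y._ : a -> Int
let x : a -> Int
  unify Int ~ Bool
  FAIL: mismatch Int ~ Bool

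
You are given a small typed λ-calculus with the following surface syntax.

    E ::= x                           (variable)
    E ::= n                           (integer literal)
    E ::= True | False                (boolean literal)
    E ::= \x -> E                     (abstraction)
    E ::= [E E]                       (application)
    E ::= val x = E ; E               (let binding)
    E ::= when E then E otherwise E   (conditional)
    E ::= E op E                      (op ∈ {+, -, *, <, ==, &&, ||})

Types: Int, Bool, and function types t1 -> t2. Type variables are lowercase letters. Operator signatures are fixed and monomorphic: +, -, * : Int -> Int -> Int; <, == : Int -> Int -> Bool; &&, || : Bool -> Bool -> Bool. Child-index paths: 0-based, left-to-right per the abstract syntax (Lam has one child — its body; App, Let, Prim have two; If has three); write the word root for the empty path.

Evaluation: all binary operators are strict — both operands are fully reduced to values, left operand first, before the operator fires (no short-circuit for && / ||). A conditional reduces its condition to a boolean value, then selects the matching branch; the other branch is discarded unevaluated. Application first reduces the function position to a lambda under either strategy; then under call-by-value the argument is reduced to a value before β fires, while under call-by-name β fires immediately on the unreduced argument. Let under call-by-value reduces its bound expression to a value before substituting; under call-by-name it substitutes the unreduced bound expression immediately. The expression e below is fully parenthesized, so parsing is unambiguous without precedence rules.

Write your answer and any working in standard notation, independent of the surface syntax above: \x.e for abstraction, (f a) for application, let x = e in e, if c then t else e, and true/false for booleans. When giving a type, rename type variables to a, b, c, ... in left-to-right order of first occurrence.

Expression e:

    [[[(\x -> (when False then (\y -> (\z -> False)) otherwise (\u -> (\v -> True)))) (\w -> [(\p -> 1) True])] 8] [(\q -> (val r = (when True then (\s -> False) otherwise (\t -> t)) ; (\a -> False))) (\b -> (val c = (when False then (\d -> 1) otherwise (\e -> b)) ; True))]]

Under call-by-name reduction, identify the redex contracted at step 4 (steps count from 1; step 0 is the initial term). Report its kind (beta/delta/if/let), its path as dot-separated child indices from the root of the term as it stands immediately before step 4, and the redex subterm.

Answer: beta at root : ((\v.true) ((\q.(let r = (if true then (\s.false) else (\t.t)) in (\a.false))) (\b.(let c = (if false then (\d.1) else (\e.b)) in true))))

Working:
step 0: ((((\x.(if false then (\y.(\z.false)) else (\u.(\v.true)))) (\w.((\p.1) true))) 8) ((\q.(let r = (if true then (\s.false) else (\t.t)) in (\a.false))) (\b.(let c = (if false then (\d.1) else (\e.b)) in true))))
step 1: [beta@0.0] (((if false then (\y.(\z.false)) else (\u.(\v.true))) 8) ((\q.(let r = (if true then (\s.false) else (\t.t)) in (\a.false))) (\b.(let c = (if false then (\d.1) else (\e.b)) in true))))
step 2: [if@0.0] (((\u.(\v.true)) 8) ((\q.(let r = (if true then (\s.false) else (\t.t)) in (\a.false))) (\b.(let c = (if false then (\d.1) else (\e.b)) in true))))
step 3: [beta@0] ((\v.true) ((\q.(let r = (if true then (\s.false) else (\t.t)) in (\a.false))) (\b.(let c = (if false then (\d.1) else (\e.b)) in true))))
step 4: [beta@root] true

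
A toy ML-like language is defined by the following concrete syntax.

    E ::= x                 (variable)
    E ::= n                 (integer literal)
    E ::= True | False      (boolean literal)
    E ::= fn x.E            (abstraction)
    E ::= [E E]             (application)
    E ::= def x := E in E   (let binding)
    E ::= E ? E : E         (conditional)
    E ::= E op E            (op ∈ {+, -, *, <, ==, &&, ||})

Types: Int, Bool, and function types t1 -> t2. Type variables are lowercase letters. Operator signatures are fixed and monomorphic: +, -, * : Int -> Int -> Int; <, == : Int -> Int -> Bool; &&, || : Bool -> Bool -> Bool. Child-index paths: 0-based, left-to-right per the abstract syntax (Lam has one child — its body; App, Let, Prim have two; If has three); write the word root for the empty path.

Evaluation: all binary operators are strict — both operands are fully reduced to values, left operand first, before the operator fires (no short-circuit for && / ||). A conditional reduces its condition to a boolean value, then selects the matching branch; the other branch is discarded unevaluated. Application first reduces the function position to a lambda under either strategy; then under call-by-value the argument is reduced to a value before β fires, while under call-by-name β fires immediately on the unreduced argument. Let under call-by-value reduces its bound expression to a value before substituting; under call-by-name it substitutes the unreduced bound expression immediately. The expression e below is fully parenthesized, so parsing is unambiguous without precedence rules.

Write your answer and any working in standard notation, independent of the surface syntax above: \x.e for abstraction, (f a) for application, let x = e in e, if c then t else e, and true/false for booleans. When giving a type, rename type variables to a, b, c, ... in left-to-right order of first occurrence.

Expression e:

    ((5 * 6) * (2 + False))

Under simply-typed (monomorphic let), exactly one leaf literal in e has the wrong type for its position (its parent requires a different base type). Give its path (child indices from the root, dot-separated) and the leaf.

Answer: 1.1 : false

Trace:
  unify Int ~ Int
  unify Int ~ Int
  unify Int ~ Int
  unify Int ~ Int
  unify Bool ~ Int
  FAIL: mismatch Bool ~ Int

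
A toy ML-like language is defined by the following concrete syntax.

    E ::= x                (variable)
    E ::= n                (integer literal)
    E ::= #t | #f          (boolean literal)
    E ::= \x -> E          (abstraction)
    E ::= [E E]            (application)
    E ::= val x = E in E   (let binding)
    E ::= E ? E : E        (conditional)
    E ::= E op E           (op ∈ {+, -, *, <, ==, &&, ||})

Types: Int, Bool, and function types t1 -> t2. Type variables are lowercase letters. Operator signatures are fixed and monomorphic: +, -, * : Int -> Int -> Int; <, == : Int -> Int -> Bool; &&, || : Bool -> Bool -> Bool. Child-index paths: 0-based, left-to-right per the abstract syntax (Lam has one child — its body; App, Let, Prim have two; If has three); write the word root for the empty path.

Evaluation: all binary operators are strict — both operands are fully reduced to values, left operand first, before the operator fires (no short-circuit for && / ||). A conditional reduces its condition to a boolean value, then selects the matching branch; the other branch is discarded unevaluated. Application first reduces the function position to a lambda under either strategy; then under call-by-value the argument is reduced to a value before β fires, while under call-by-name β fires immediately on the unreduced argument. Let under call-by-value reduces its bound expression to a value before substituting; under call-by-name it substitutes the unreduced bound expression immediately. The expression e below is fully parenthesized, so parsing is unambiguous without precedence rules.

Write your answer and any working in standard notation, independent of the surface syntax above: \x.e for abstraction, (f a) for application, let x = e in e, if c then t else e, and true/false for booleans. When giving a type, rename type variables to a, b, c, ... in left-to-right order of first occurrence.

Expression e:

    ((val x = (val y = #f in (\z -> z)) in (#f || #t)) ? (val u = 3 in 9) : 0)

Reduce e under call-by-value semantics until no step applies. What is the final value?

Working:
step 0: (if (let x = (let y = false in (\z.z)) in (false || true)) then (let u = 3 in 9) else 0)
step 1: [let@0.0] (if (let x = (\z.z) in (false || true)) then (let u = 3 in 9) else 0)
step 2: [let@0] (if (false || true) then (let u = 3 in 9) else 0)
step 3: [delta@0] (if true then (let u = 3 in 9) else 0)
step 4: [if@root] (let u = 3 in 9)
step 5: [let@root] 9

Answer: 9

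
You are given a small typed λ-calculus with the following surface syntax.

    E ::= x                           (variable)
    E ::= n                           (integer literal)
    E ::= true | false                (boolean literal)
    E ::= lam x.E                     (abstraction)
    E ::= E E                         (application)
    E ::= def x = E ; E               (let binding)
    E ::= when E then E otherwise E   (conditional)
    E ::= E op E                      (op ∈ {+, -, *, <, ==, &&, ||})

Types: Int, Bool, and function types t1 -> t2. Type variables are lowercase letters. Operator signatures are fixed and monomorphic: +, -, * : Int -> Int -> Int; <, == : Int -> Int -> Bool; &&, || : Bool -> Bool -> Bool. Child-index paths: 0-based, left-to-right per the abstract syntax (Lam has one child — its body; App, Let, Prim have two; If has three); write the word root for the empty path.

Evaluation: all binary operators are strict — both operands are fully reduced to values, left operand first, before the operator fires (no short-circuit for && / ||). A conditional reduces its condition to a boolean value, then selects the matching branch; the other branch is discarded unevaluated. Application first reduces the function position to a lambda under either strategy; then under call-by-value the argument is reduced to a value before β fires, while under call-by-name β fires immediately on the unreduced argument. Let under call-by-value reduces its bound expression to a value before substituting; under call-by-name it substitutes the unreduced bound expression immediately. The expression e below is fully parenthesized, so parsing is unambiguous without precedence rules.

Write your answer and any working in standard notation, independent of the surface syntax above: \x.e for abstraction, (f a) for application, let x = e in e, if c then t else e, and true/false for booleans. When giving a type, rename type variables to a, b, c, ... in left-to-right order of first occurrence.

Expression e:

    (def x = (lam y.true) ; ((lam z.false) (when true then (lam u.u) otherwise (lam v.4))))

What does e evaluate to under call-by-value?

Answer: false

Derivation:
step 0: (let x = (\y.true) in ((\z.false) (if true then (\u.u) else (\v.4))))
step 1: [let@root] ((\z.false) (if true then (\u.u) else (\v.4)))
step 2: [if@1] ((\z.false) (\u.u))
step 3: [beta@root] false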